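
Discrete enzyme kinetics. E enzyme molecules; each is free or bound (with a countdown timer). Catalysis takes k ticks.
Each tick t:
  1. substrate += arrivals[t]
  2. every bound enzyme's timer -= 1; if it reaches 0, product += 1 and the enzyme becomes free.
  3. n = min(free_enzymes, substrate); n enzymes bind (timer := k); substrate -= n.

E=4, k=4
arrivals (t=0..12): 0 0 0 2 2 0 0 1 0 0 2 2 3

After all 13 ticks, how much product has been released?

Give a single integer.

Answer: 5

Derivation:
t=0: arr=0 -> substrate=0 bound=0 product=0
t=1: arr=0 -> substrate=0 bound=0 product=0
t=2: arr=0 -> substrate=0 bound=0 product=0
t=3: arr=2 -> substrate=0 bound=2 product=0
t=4: arr=2 -> substrate=0 bound=4 product=0
t=5: arr=0 -> substrate=0 bound=4 product=0
t=6: arr=0 -> substrate=0 bound=4 product=0
t=7: arr=1 -> substrate=0 bound=3 product=2
t=8: arr=0 -> substrate=0 bound=1 product=4
t=9: arr=0 -> substrate=0 bound=1 product=4
t=10: arr=2 -> substrate=0 bound=3 product=4
t=11: arr=2 -> substrate=0 bound=4 product=5
t=12: arr=3 -> substrate=3 bound=4 product=5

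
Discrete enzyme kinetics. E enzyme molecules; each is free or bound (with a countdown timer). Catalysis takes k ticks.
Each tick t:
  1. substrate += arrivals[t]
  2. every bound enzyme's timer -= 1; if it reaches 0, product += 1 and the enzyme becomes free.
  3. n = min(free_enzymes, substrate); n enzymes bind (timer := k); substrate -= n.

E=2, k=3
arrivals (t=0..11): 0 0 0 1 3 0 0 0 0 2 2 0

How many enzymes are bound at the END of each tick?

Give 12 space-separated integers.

Answer: 0 0 0 1 2 2 2 2 2 2 2 2

Derivation:
t=0: arr=0 -> substrate=0 bound=0 product=0
t=1: arr=0 -> substrate=0 bound=0 product=0
t=2: arr=0 -> substrate=0 bound=0 product=0
t=3: arr=1 -> substrate=0 bound=1 product=0
t=4: arr=3 -> substrate=2 bound=2 product=0
t=5: arr=0 -> substrate=2 bound=2 product=0
t=6: arr=0 -> substrate=1 bound=2 product=1
t=7: arr=0 -> substrate=0 bound=2 product=2
t=8: arr=0 -> substrate=0 bound=2 product=2
t=9: arr=2 -> substrate=1 bound=2 product=3
t=10: arr=2 -> substrate=2 bound=2 product=4
t=11: arr=0 -> substrate=2 bound=2 product=4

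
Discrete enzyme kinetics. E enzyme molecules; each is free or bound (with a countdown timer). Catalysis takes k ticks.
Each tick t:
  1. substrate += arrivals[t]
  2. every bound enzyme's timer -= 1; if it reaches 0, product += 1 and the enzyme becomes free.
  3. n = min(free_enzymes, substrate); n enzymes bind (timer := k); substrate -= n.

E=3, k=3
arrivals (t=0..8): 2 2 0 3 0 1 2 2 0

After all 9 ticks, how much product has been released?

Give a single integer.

t=0: arr=2 -> substrate=0 bound=2 product=0
t=1: arr=2 -> substrate=1 bound=3 product=0
t=2: arr=0 -> substrate=1 bound=3 product=0
t=3: arr=3 -> substrate=2 bound=3 product=2
t=4: arr=0 -> substrate=1 bound=3 product=3
t=5: arr=1 -> substrate=2 bound=3 product=3
t=6: arr=2 -> substrate=2 bound=3 product=5
t=7: arr=2 -> substrate=3 bound=3 product=6
t=8: arr=0 -> substrate=3 bound=3 product=6

Answer: 6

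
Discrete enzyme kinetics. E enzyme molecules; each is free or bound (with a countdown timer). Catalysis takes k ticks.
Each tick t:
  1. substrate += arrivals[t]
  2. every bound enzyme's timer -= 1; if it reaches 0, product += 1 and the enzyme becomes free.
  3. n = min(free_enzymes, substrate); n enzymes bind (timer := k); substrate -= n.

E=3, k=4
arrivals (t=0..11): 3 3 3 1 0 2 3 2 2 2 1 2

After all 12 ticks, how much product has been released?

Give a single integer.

t=0: arr=3 -> substrate=0 bound=3 product=0
t=1: arr=3 -> substrate=3 bound=3 product=0
t=2: arr=3 -> substrate=6 bound=3 product=0
t=3: arr=1 -> substrate=7 bound=3 product=0
t=4: arr=0 -> substrate=4 bound=3 product=3
t=5: arr=2 -> substrate=6 bound=3 product=3
t=6: arr=3 -> substrate=9 bound=3 product=3
t=7: arr=2 -> substrate=11 bound=3 product=3
t=8: arr=2 -> substrate=10 bound=3 product=6
t=9: arr=2 -> substrate=12 bound=3 product=6
t=10: arr=1 -> substrate=13 bound=3 product=6
t=11: arr=2 -> substrate=15 bound=3 product=6

Answer: 6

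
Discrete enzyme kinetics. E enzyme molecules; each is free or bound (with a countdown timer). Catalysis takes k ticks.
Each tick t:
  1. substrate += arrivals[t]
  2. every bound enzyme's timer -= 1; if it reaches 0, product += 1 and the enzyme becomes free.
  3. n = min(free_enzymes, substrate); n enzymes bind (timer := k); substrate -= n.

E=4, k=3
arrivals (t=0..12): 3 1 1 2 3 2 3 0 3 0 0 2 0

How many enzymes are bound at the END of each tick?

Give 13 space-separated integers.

Answer: 3 4 4 4 4 4 4 4 4 4 4 4 4

Derivation:
t=0: arr=3 -> substrate=0 bound=3 product=0
t=1: arr=1 -> substrate=0 bound=4 product=0
t=2: arr=1 -> substrate=1 bound=4 product=0
t=3: arr=2 -> substrate=0 bound=4 product=3
t=4: arr=3 -> substrate=2 bound=4 product=4
t=5: arr=2 -> substrate=4 bound=4 product=4
t=6: arr=3 -> substrate=4 bound=4 product=7
t=7: arr=0 -> substrate=3 bound=4 product=8
t=8: arr=3 -> substrate=6 bound=4 product=8
t=9: arr=0 -> substrate=3 bound=4 product=11
t=10: arr=0 -> substrate=2 bound=4 product=12
t=11: arr=2 -> substrate=4 bound=4 product=12
t=12: arr=0 -> substrate=1 bound=4 product=15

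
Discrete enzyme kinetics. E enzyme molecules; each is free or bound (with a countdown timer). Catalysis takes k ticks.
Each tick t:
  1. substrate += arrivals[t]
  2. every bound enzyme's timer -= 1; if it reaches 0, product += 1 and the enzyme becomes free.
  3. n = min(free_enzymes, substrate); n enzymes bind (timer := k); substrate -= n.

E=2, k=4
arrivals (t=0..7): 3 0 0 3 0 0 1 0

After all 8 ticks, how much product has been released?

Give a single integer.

Answer: 2

Derivation:
t=0: arr=3 -> substrate=1 bound=2 product=0
t=1: arr=0 -> substrate=1 bound=2 product=0
t=2: arr=0 -> substrate=1 bound=2 product=0
t=3: arr=3 -> substrate=4 bound=2 product=0
t=4: arr=0 -> substrate=2 bound=2 product=2
t=5: arr=0 -> substrate=2 bound=2 product=2
t=6: arr=1 -> substrate=3 bound=2 product=2
t=7: arr=0 -> substrate=3 bound=2 product=2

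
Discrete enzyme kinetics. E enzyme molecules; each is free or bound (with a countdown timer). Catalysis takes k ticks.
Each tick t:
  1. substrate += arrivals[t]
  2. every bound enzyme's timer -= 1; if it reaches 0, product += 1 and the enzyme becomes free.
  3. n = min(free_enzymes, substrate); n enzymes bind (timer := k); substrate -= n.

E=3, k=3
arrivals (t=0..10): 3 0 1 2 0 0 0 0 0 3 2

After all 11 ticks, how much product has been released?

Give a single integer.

t=0: arr=3 -> substrate=0 bound=3 product=0
t=1: arr=0 -> substrate=0 bound=3 product=0
t=2: arr=1 -> substrate=1 bound=3 product=0
t=3: arr=2 -> substrate=0 bound=3 product=3
t=4: arr=0 -> substrate=0 bound=3 product=3
t=5: arr=0 -> substrate=0 bound=3 product=3
t=6: arr=0 -> substrate=0 bound=0 product=6
t=7: arr=0 -> substrate=0 bound=0 product=6
t=8: arr=0 -> substrate=0 bound=0 product=6
t=9: arr=3 -> substrate=0 bound=3 product=6
t=10: arr=2 -> substrate=2 bound=3 product=6

Answer: 6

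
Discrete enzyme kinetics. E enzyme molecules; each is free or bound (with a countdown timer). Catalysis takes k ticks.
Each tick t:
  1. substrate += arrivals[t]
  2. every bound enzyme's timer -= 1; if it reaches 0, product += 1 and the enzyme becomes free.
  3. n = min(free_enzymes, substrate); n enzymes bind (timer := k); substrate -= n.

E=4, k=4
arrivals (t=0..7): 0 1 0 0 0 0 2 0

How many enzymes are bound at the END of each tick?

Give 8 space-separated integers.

Answer: 0 1 1 1 1 0 2 2

Derivation:
t=0: arr=0 -> substrate=0 bound=0 product=0
t=1: arr=1 -> substrate=0 bound=1 product=0
t=2: arr=0 -> substrate=0 bound=1 product=0
t=3: arr=0 -> substrate=0 bound=1 product=0
t=4: arr=0 -> substrate=0 bound=1 product=0
t=5: arr=0 -> substrate=0 bound=0 product=1
t=6: arr=2 -> substrate=0 bound=2 product=1
t=7: arr=0 -> substrate=0 bound=2 product=1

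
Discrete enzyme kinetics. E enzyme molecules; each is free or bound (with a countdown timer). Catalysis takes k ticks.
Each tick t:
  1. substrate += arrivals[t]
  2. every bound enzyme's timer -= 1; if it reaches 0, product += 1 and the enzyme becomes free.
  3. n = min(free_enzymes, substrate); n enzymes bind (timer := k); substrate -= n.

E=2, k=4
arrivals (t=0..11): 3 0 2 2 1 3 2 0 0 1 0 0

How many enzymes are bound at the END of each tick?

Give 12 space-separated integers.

Answer: 2 2 2 2 2 2 2 2 2 2 2 2

Derivation:
t=0: arr=3 -> substrate=1 bound=2 product=0
t=1: arr=0 -> substrate=1 bound=2 product=0
t=2: arr=2 -> substrate=3 bound=2 product=0
t=3: arr=2 -> substrate=5 bound=2 product=0
t=4: arr=1 -> substrate=4 bound=2 product=2
t=5: arr=3 -> substrate=7 bound=2 product=2
t=6: arr=2 -> substrate=9 bound=2 product=2
t=7: arr=0 -> substrate=9 bound=2 product=2
t=8: arr=0 -> substrate=7 bound=2 product=4
t=9: arr=1 -> substrate=8 bound=2 product=4
t=10: arr=0 -> substrate=8 bound=2 product=4
t=11: arr=0 -> substrate=8 bound=2 product=4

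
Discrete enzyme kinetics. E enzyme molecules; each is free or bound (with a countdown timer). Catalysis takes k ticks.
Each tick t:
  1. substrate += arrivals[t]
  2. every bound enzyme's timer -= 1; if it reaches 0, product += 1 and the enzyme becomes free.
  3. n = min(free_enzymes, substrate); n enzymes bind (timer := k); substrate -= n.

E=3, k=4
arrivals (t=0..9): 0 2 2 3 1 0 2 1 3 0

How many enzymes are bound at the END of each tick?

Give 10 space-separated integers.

Answer: 0 2 3 3 3 3 3 3 3 3

Derivation:
t=0: arr=0 -> substrate=0 bound=0 product=0
t=1: arr=2 -> substrate=0 bound=2 product=0
t=2: arr=2 -> substrate=1 bound=3 product=0
t=3: arr=3 -> substrate=4 bound=3 product=0
t=4: arr=1 -> substrate=5 bound=3 product=0
t=5: arr=0 -> substrate=3 bound=3 product=2
t=6: arr=2 -> substrate=4 bound=3 product=3
t=7: arr=1 -> substrate=5 bound=3 product=3
t=8: arr=3 -> substrate=8 bound=3 product=3
t=9: arr=0 -> substrate=6 bound=3 product=5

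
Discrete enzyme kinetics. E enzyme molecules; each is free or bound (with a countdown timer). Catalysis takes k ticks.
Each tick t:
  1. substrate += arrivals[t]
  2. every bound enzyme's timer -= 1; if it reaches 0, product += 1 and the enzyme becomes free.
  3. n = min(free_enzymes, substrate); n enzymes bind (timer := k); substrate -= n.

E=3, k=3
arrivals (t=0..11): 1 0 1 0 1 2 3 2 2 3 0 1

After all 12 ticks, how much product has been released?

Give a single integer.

t=0: arr=1 -> substrate=0 bound=1 product=0
t=1: arr=0 -> substrate=0 bound=1 product=0
t=2: arr=1 -> substrate=0 bound=2 product=0
t=3: arr=0 -> substrate=0 bound=1 product=1
t=4: arr=1 -> substrate=0 bound=2 product=1
t=5: arr=2 -> substrate=0 bound=3 product=2
t=6: arr=3 -> substrate=3 bound=3 product=2
t=7: arr=2 -> substrate=4 bound=3 product=3
t=8: arr=2 -> substrate=4 bound=3 product=5
t=9: arr=3 -> substrate=7 bound=3 product=5
t=10: arr=0 -> substrate=6 bound=3 product=6
t=11: arr=1 -> substrate=5 bound=3 product=8

Answer: 8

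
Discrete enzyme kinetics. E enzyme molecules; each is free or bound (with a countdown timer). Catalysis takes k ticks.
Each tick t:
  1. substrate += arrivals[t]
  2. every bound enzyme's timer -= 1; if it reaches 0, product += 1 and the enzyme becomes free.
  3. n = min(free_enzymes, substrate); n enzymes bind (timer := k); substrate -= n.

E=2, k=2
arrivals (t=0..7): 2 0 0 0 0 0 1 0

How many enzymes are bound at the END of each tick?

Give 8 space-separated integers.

t=0: arr=2 -> substrate=0 bound=2 product=0
t=1: arr=0 -> substrate=0 bound=2 product=0
t=2: arr=0 -> substrate=0 bound=0 product=2
t=3: arr=0 -> substrate=0 bound=0 product=2
t=4: arr=0 -> substrate=0 bound=0 product=2
t=5: arr=0 -> substrate=0 bound=0 product=2
t=6: arr=1 -> substrate=0 bound=1 product=2
t=7: arr=0 -> substrate=0 bound=1 product=2

Answer: 2 2 0 0 0 0 1 1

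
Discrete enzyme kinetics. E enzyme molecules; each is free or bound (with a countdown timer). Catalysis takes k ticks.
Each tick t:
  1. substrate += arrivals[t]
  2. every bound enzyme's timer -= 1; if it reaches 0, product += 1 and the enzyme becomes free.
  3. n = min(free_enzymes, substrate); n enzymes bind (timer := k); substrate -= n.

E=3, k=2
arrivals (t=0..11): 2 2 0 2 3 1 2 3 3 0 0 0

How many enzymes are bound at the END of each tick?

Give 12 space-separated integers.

t=0: arr=2 -> substrate=0 bound=2 product=0
t=1: arr=2 -> substrate=1 bound=3 product=0
t=2: arr=0 -> substrate=0 bound=2 product=2
t=3: arr=2 -> substrate=0 bound=3 product=3
t=4: arr=3 -> substrate=2 bound=3 product=4
t=5: arr=1 -> substrate=1 bound=3 product=6
t=6: arr=2 -> substrate=2 bound=3 product=7
t=7: arr=3 -> substrate=3 bound=3 product=9
t=8: arr=3 -> substrate=5 bound=3 product=10
t=9: arr=0 -> substrate=3 bound=3 product=12
t=10: arr=0 -> substrate=2 bound=3 product=13
t=11: arr=0 -> substrate=0 bound=3 product=15

Answer: 2 3 2 3 3 3 3 3 3 3 3 3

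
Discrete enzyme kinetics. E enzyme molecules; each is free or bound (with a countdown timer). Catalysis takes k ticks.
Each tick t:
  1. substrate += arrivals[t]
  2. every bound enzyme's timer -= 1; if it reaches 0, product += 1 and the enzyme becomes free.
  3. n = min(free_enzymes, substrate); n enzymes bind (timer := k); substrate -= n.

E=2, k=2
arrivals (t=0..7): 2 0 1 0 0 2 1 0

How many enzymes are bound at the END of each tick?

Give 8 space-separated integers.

t=0: arr=2 -> substrate=0 bound=2 product=0
t=1: arr=0 -> substrate=0 bound=2 product=0
t=2: arr=1 -> substrate=0 bound=1 product=2
t=3: arr=0 -> substrate=0 bound=1 product=2
t=4: arr=0 -> substrate=0 bound=0 product=3
t=5: arr=2 -> substrate=0 bound=2 product=3
t=6: arr=1 -> substrate=1 bound=2 product=3
t=7: arr=0 -> substrate=0 bound=1 product=5

Answer: 2 2 1 1 0 2 2 1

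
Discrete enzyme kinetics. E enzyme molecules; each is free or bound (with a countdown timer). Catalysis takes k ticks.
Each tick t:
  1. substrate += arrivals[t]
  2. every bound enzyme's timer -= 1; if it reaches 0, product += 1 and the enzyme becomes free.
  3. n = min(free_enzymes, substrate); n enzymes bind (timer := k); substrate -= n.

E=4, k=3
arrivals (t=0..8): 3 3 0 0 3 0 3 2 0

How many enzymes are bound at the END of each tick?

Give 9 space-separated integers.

t=0: arr=3 -> substrate=0 bound=3 product=0
t=1: arr=3 -> substrate=2 bound=4 product=0
t=2: arr=0 -> substrate=2 bound=4 product=0
t=3: arr=0 -> substrate=0 bound=3 product=3
t=4: arr=3 -> substrate=1 bound=4 product=4
t=5: arr=0 -> substrate=1 bound=4 product=4
t=6: arr=3 -> substrate=2 bound=4 product=6
t=7: arr=2 -> substrate=2 bound=4 product=8
t=8: arr=0 -> substrate=2 bound=4 product=8

Answer: 3 4 4 3 4 4 4 4 4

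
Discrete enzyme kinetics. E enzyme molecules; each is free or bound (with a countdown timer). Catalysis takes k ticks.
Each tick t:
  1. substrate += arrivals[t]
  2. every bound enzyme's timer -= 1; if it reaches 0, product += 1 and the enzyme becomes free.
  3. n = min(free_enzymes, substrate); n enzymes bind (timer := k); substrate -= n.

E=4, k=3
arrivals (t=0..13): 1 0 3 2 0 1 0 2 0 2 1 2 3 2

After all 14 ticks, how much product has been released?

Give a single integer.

t=0: arr=1 -> substrate=0 bound=1 product=0
t=1: arr=0 -> substrate=0 bound=1 product=0
t=2: arr=3 -> substrate=0 bound=4 product=0
t=3: arr=2 -> substrate=1 bound=4 product=1
t=4: arr=0 -> substrate=1 bound=4 product=1
t=5: arr=1 -> substrate=0 bound=3 product=4
t=6: arr=0 -> substrate=0 bound=2 product=5
t=7: arr=2 -> substrate=0 bound=4 product=5
t=8: arr=0 -> substrate=0 bound=2 product=7
t=9: arr=2 -> substrate=0 bound=4 product=7
t=10: arr=1 -> substrate=0 bound=3 product=9
t=11: arr=2 -> substrate=1 bound=4 product=9
t=12: arr=3 -> substrate=2 bound=4 product=11
t=13: arr=2 -> substrate=3 bound=4 product=12

Answer: 12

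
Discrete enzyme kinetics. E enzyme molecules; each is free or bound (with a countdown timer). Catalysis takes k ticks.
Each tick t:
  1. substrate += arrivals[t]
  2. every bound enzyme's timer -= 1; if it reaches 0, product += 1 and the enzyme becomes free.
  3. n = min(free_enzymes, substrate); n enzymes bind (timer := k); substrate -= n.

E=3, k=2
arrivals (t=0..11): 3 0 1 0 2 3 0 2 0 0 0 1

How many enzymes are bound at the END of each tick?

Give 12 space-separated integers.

t=0: arr=3 -> substrate=0 bound=3 product=0
t=1: arr=0 -> substrate=0 bound=3 product=0
t=2: arr=1 -> substrate=0 bound=1 product=3
t=3: arr=0 -> substrate=0 bound=1 product=3
t=4: arr=2 -> substrate=0 bound=2 product=4
t=5: arr=3 -> substrate=2 bound=3 product=4
t=6: arr=0 -> substrate=0 bound=3 product=6
t=7: arr=2 -> substrate=1 bound=3 product=7
t=8: arr=0 -> substrate=0 bound=2 product=9
t=9: arr=0 -> substrate=0 bound=1 product=10
t=10: arr=0 -> substrate=0 bound=0 product=11
t=11: arr=1 -> substrate=0 bound=1 product=11

Answer: 3 3 1 1 2 3 3 3 2 1 0 1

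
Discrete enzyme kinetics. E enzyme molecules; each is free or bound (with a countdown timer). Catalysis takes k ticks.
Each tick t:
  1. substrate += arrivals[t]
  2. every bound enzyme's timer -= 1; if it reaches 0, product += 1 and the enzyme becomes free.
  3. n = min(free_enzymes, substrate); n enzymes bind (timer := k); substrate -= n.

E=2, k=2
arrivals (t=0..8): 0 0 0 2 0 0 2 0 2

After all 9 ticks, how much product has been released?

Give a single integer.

t=0: arr=0 -> substrate=0 bound=0 product=0
t=1: arr=0 -> substrate=0 bound=0 product=0
t=2: arr=0 -> substrate=0 bound=0 product=0
t=3: arr=2 -> substrate=0 bound=2 product=0
t=4: arr=0 -> substrate=0 bound=2 product=0
t=5: arr=0 -> substrate=0 bound=0 product=2
t=6: arr=2 -> substrate=0 bound=2 product=2
t=7: arr=0 -> substrate=0 bound=2 product=2
t=8: arr=2 -> substrate=0 bound=2 product=4

Answer: 4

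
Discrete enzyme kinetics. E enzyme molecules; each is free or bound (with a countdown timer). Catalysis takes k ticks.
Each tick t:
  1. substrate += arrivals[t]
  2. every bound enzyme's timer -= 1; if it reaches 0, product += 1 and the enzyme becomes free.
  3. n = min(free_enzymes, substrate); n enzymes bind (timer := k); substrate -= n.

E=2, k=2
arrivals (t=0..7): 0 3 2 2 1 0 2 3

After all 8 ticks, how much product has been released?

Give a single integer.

Answer: 6

Derivation:
t=0: arr=0 -> substrate=0 bound=0 product=0
t=1: arr=3 -> substrate=1 bound=2 product=0
t=2: arr=2 -> substrate=3 bound=2 product=0
t=3: arr=2 -> substrate=3 bound=2 product=2
t=4: arr=1 -> substrate=4 bound=2 product=2
t=5: arr=0 -> substrate=2 bound=2 product=4
t=6: arr=2 -> substrate=4 bound=2 product=4
t=7: arr=3 -> substrate=5 bound=2 product=6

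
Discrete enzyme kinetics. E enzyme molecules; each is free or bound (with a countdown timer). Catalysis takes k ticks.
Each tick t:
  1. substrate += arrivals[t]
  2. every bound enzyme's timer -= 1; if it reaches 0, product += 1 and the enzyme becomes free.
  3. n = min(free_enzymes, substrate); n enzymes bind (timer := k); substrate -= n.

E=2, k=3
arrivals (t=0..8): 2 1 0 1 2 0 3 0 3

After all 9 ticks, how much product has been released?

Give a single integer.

Answer: 4

Derivation:
t=0: arr=2 -> substrate=0 bound=2 product=0
t=1: arr=1 -> substrate=1 bound=2 product=0
t=2: arr=0 -> substrate=1 bound=2 product=0
t=3: arr=1 -> substrate=0 bound=2 product=2
t=4: arr=2 -> substrate=2 bound=2 product=2
t=5: arr=0 -> substrate=2 bound=2 product=2
t=6: arr=3 -> substrate=3 bound=2 product=4
t=7: arr=0 -> substrate=3 bound=2 product=4
t=8: arr=3 -> substrate=6 bound=2 product=4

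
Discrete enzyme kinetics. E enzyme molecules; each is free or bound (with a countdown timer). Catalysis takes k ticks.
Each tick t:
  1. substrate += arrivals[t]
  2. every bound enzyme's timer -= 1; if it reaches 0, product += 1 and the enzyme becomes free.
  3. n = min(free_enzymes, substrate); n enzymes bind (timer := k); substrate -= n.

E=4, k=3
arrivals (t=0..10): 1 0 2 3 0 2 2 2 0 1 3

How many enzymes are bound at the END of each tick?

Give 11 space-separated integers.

Answer: 1 1 3 4 4 4 4 4 4 4 4

Derivation:
t=0: arr=1 -> substrate=0 bound=1 product=0
t=1: arr=0 -> substrate=0 bound=1 product=0
t=2: arr=2 -> substrate=0 bound=3 product=0
t=3: arr=3 -> substrate=1 bound=4 product=1
t=4: arr=0 -> substrate=1 bound=4 product=1
t=5: arr=2 -> substrate=1 bound=4 product=3
t=6: arr=2 -> substrate=1 bound=4 product=5
t=7: arr=2 -> substrate=3 bound=4 product=5
t=8: arr=0 -> substrate=1 bound=4 product=7
t=9: arr=1 -> substrate=0 bound=4 product=9
t=10: arr=3 -> substrate=3 bound=4 product=9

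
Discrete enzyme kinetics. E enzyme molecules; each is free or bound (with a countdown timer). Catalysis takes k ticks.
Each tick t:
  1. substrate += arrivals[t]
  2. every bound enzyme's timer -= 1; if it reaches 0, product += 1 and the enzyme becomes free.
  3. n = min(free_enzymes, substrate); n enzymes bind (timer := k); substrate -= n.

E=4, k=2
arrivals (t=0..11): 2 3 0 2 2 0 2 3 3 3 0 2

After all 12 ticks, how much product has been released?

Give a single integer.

t=0: arr=2 -> substrate=0 bound=2 product=0
t=1: arr=3 -> substrate=1 bound=4 product=0
t=2: arr=0 -> substrate=0 bound=3 product=2
t=3: arr=2 -> substrate=0 bound=3 product=4
t=4: arr=2 -> substrate=0 bound=4 product=5
t=5: arr=0 -> substrate=0 bound=2 product=7
t=6: arr=2 -> substrate=0 bound=2 product=9
t=7: arr=3 -> substrate=1 bound=4 product=9
t=8: arr=3 -> substrate=2 bound=4 product=11
t=9: arr=3 -> substrate=3 bound=4 product=13
t=10: arr=0 -> substrate=1 bound=4 product=15
t=11: arr=2 -> substrate=1 bound=4 product=17

Answer: 17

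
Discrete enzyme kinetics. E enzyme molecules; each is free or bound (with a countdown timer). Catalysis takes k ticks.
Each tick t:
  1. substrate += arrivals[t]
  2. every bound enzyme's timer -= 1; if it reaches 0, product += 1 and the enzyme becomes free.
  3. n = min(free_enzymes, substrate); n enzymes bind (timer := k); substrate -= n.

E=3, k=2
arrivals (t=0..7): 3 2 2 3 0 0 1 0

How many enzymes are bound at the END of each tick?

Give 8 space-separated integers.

t=0: arr=3 -> substrate=0 bound=3 product=0
t=1: arr=2 -> substrate=2 bound=3 product=0
t=2: arr=2 -> substrate=1 bound=3 product=3
t=3: arr=3 -> substrate=4 bound=3 product=3
t=4: arr=0 -> substrate=1 bound=3 product=6
t=5: arr=0 -> substrate=1 bound=3 product=6
t=6: arr=1 -> substrate=0 bound=2 product=9
t=7: arr=0 -> substrate=0 bound=2 product=9

Answer: 3 3 3 3 3 3 2 2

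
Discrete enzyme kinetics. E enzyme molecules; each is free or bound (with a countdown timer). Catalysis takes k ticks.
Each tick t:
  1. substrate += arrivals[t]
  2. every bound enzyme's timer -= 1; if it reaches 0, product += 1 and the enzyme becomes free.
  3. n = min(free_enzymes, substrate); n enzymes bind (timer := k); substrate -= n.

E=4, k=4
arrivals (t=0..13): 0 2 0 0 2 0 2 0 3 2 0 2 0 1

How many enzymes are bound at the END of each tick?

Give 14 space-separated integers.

t=0: arr=0 -> substrate=0 bound=0 product=0
t=1: arr=2 -> substrate=0 bound=2 product=0
t=2: arr=0 -> substrate=0 bound=2 product=0
t=3: arr=0 -> substrate=0 bound=2 product=0
t=4: arr=2 -> substrate=0 bound=4 product=0
t=5: arr=0 -> substrate=0 bound=2 product=2
t=6: arr=2 -> substrate=0 bound=4 product=2
t=7: arr=0 -> substrate=0 bound=4 product=2
t=8: arr=3 -> substrate=1 bound=4 product=4
t=9: arr=2 -> substrate=3 bound=4 product=4
t=10: arr=0 -> substrate=1 bound=4 product=6
t=11: arr=2 -> substrate=3 bound=4 product=6
t=12: arr=0 -> substrate=1 bound=4 product=8
t=13: arr=1 -> substrate=2 bound=4 product=8

Answer: 0 2 2 2 4 2 4 4 4 4 4 4 4 4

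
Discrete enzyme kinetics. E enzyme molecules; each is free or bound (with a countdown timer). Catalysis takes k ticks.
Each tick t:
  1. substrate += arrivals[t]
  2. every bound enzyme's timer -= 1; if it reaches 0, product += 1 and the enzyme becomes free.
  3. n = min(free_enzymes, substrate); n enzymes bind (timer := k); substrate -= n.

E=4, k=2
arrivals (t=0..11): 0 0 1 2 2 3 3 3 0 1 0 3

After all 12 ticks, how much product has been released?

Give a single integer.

t=0: arr=0 -> substrate=0 bound=0 product=0
t=1: arr=0 -> substrate=0 bound=0 product=0
t=2: arr=1 -> substrate=0 bound=1 product=0
t=3: arr=2 -> substrate=0 bound=3 product=0
t=4: arr=2 -> substrate=0 bound=4 product=1
t=5: arr=3 -> substrate=1 bound=4 product=3
t=6: arr=3 -> substrate=2 bound=4 product=5
t=7: arr=3 -> substrate=3 bound=4 product=7
t=8: arr=0 -> substrate=1 bound=4 product=9
t=9: arr=1 -> substrate=0 bound=4 product=11
t=10: arr=0 -> substrate=0 bound=2 product=13
t=11: arr=3 -> substrate=0 bound=3 product=15

Answer: 15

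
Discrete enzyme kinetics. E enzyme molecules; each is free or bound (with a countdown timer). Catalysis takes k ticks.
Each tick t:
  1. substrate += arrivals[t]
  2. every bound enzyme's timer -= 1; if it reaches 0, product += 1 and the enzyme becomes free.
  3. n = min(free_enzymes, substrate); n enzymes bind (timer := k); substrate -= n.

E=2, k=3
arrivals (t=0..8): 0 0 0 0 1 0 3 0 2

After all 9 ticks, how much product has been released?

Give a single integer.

t=0: arr=0 -> substrate=0 bound=0 product=0
t=1: arr=0 -> substrate=0 bound=0 product=0
t=2: arr=0 -> substrate=0 bound=0 product=0
t=3: arr=0 -> substrate=0 bound=0 product=0
t=4: arr=1 -> substrate=0 bound=1 product=0
t=5: arr=0 -> substrate=0 bound=1 product=0
t=6: arr=3 -> substrate=2 bound=2 product=0
t=7: arr=0 -> substrate=1 bound=2 product=1
t=8: arr=2 -> substrate=3 bound=2 product=1

Answer: 1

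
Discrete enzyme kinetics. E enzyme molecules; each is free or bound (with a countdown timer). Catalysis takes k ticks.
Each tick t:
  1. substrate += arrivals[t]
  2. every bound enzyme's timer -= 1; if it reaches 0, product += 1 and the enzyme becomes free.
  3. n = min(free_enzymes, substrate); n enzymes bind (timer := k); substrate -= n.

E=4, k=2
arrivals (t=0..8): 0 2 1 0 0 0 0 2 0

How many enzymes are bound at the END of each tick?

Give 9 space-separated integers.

Answer: 0 2 3 1 0 0 0 2 2

Derivation:
t=0: arr=0 -> substrate=0 bound=0 product=0
t=1: arr=2 -> substrate=0 bound=2 product=0
t=2: arr=1 -> substrate=0 bound=3 product=0
t=3: arr=0 -> substrate=0 bound=1 product=2
t=4: arr=0 -> substrate=0 bound=0 product=3
t=5: arr=0 -> substrate=0 bound=0 product=3
t=6: arr=0 -> substrate=0 bound=0 product=3
t=7: arr=2 -> substrate=0 bound=2 product=3
t=8: arr=0 -> substrate=0 bound=2 product=3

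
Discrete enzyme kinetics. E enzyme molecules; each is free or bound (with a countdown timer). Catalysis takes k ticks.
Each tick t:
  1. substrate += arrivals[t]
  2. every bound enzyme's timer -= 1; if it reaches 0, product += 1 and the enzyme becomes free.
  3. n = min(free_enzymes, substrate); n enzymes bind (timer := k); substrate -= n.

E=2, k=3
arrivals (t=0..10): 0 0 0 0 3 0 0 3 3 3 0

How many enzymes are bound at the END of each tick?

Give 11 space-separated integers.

t=0: arr=0 -> substrate=0 bound=0 product=0
t=1: arr=0 -> substrate=0 bound=0 product=0
t=2: arr=0 -> substrate=0 bound=0 product=0
t=3: arr=0 -> substrate=0 bound=0 product=0
t=4: arr=3 -> substrate=1 bound=2 product=0
t=5: arr=0 -> substrate=1 bound=2 product=0
t=6: arr=0 -> substrate=1 bound=2 product=0
t=7: arr=3 -> substrate=2 bound=2 product=2
t=8: arr=3 -> substrate=5 bound=2 product=2
t=9: arr=3 -> substrate=8 bound=2 product=2
t=10: arr=0 -> substrate=6 bound=2 product=4

Answer: 0 0 0 0 2 2 2 2 2 2 2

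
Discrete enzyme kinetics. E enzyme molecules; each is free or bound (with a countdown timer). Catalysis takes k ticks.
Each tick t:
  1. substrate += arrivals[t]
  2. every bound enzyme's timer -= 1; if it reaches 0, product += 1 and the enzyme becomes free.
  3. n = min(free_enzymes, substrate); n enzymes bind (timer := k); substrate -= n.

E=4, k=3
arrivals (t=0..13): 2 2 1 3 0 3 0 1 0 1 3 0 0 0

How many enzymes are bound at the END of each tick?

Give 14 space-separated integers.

Answer: 2 4 4 4 4 4 4 4 4 3 4 4 3 0

Derivation:
t=0: arr=2 -> substrate=0 bound=2 product=0
t=1: arr=2 -> substrate=0 bound=4 product=0
t=2: arr=1 -> substrate=1 bound=4 product=0
t=3: arr=3 -> substrate=2 bound=4 product=2
t=4: arr=0 -> substrate=0 bound=4 product=4
t=5: arr=3 -> substrate=3 bound=4 product=4
t=6: arr=0 -> substrate=1 bound=4 product=6
t=7: arr=1 -> substrate=0 bound=4 product=8
t=8: arr=0 -> substrate=0 bound=4 product=8
t=9: arr=1 -> substrate=0 bound=3 product=10
t=10: arr=3 -> substrate=0 bound=4 product=12
t=11: arr=0 -> substrate=0 bound=4 product=12
t=12: arr=0 -> substrate=0 bound=3 product=13
t=13: arr=0 -> substrate=0 bound=0 product=16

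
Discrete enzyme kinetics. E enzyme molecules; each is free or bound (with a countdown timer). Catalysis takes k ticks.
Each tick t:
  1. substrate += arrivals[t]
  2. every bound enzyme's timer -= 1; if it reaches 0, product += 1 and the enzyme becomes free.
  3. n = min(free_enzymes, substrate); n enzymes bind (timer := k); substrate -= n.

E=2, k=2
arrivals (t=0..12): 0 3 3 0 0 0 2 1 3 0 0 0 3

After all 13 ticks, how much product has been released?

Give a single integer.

Answer: 10

Derivation:
t=0: arr=0 -> substrate=0 bound=0 product=0
t=1: arr=3 -> substrate=1 bound=2 product=0
t=2: arr=3 -> substrate=4 bound=2 product=0
t=3: arr=0 -> substrate=2 bound=2 product=2
t=4: arr=0 -> substrate=2 bound=2 product=2
t=5: arr=0 -> substrate=0 bound=2 product=4
t=6: arr=2 -> substrate=2 bound=2 product=4
t=7: arr=1 -> substrate=1 bound=2 product=6
t=8: arr=3 -> substrate=4 bound=2 product=6
t=9: arr=0 -> substrate=2 bound=2 product=8
t=10: arr=0 -> substrate=2 bound=2 product=8
t=11: arr=0 -> substrate=0 bound=2 product=10
t=12: arr=3 -> substrate=3 bound=2 product=10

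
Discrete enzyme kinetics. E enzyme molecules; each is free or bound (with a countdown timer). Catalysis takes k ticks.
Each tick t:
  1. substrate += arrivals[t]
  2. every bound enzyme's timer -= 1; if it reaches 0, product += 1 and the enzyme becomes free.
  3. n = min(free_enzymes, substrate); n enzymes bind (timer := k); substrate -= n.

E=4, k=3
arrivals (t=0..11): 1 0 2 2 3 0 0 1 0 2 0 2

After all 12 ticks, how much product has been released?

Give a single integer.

t=0: arr=1 -> substrate=0 bound=1 product=0
t=1: arr=0 -> substrate=0 bound=1 product=0
t=2: arr=2 -> substrate=0 bound=3 product=0
t=3: arr=2 -> substrate=0 bound=4 product=1
t=4: arr=3 -> substrate=3 bound=4 product=1
t=5: arr=0 -> substrate=1 bound=4 product=3
t=6: arr=0 -> substrate=0 bound=3 product=5
t=7: arr=1 -> substrate=0 bound=4 product=5
t=8: arr=0 -> substrate=0 bound=2 product=7
t=9: arr=2 -> substrate=0 bound=3 product=8
t=10: arr=0 -> substrate=0 bound=2 product=9
t=11: arr=2 -> substrate=0 bound=4 product=9

Answer: 9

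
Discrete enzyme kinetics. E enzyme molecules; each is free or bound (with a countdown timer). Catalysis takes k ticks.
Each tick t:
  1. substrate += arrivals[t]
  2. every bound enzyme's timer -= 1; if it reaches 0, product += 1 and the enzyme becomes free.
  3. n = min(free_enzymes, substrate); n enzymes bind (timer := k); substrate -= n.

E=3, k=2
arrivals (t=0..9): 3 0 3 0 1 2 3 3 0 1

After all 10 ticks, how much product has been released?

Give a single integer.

Answer: 12

Derivation:
t=0: arr=3 -> substrate=0 bound=3 product=0
t=1: arr=0 -> substrate=0 bound=3 product=0
t=2: arr=3 -> substrate=0 bound=3 product=3
t=3: arr=0 -> substrate=0 bound=3 product=3
t=4: arr=1 -> substrate=0 bound=1 product=6
t=5: arr=2 -> substrate=0 bound=3 product=6
t=6: arr=3 -> substrate=2 bound=3 product=7
t=7: arr=3 -> substrate=3 bound=3 product=9
t=8: arr=0 -> substrate=2 bound=3 product=10
t=9: arr=1 -> substrate=1 bound=3 product=12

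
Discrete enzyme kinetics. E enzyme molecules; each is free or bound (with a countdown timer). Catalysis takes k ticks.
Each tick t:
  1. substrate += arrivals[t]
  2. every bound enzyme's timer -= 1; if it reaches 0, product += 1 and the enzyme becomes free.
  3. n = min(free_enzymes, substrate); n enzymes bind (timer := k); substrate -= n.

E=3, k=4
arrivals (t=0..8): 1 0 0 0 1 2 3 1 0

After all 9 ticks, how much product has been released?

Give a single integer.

Answer: 2

Derivation:
t=0: arr=1 -> substrate=0 bound=1 product=0
t=1: arr=0 -> substrate=0 bound=1 product=0
t=2: arr=0 -> substrate=0 bound=1 product=0
t=3: arr=0 -> substrate=0 bound=1 product=0
t=4: arr=1 -> substrate=0 bound=1 product=1
t=5: arr=2 -> substrate=0 bound=3 product=1
t=6: arr=3 -> substrate=3 bound=3 product=1
t=7: arr=1 -> substrate=4 bound=3 product=1
t=8: arr=0 -> substrate=3 bound=3 product=2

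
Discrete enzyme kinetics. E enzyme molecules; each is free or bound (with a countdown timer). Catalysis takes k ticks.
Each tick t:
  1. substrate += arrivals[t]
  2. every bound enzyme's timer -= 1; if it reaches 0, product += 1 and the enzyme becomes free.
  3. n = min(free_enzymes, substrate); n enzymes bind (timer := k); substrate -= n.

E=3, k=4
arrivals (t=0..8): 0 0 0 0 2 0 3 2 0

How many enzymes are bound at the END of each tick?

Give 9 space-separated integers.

Answer: 0 0 0 0 2 2 3 3 3

Derivation:
t=0: arr=0 -> substrate=0 bound=0 product=0
t=1: arr=0 -> substrate=0 bound=0 product=0
t=2: arr=0 -> substrate=0 bound=0 product=0
t=3: arr=0 -> substrate=0 bound=0 product=0
t=4: arr=2 -> substrate=0 bound=2 product=0
t=5: arr=0 -> substrate=0 bound=2 product=0
t=6: arr=3 -> substrate=2 bound=3 product=0
t=7: arr=2 -> substrate=4 bound=3 product=0
t=8: arr=0 -> substrate=2 bound=3 product=2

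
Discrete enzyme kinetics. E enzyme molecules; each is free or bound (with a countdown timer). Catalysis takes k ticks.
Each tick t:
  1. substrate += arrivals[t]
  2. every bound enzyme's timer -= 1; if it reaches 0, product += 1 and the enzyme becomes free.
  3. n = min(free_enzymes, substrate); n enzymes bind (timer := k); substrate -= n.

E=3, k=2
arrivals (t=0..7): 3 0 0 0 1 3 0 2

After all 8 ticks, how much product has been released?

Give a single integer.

Answer: 6

Derivation:
t=0: arr=3 -> substrate=0 bound=3 product=0
t=1: arr=0 -> substrate=0 bound=3 product=0
t=2: arr=0 -> substrate=0 bound=0 product=3
t=3: arr=0 -> substrate=0 bound=0 product=3
t=4: arr=1 -> substrate=0 bound=1 product=3
t=5: arr=3 -> substrate=1 bound=3 product=3
t=6: arr=0 -> substrate=0 bound=3 product=4
t=7: arr=2 -> substrate=0 bound=3 product=6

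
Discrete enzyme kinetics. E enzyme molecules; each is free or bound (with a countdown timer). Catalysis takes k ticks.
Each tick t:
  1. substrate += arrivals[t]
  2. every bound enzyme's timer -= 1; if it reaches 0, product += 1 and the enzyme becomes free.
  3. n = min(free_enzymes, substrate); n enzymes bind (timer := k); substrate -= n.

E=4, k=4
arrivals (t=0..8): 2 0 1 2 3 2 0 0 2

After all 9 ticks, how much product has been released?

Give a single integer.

t=0: arr=2 -> substrate=0 bound=2 product=0
t=1: arr=0 -> substrate=0 bound=2 product=0
t=2: arr=1 -> substrate=0 bound=3 product=0
t=3: arr=2 -> substrate=1 bound=4 product=0
t=4: arr=3 -> substrate=2 bound=4 product=2
t=5: arr=2 -> substrate=4 bound=4 product=2
t=6: arr=0 -> substrate=3 bound=4 product=3
t=7: arr=0 -> substrate=2 bound=4 product=4
t=8: arr=2 -> substrate=2 bound=4 product=6

Answer: 6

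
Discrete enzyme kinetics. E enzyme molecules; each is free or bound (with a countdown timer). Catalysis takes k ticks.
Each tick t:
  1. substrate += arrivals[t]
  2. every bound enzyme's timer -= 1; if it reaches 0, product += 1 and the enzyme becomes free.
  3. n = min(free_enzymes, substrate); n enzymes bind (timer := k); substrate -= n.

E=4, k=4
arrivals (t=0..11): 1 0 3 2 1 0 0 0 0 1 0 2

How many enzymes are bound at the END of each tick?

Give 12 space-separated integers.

Answer: 1 1 4 4 4 4 3 3 2 3 1 3

Derivation:
t=0: arr=1 -> substrate=0 bound=1 product=0
t=1: arr=0 -> substrate=0 bound=1 product=0
t=2: arr=3 -> substrate=0 bound=4 product=0
t=3: arr=2 -> substrate=2 bound=4 product=0
t=4: arr=1 -> substrate=2 bound=4 product=1
t=5: arr=0 -> substrate=2 bound=4 product=1
t=6: arr=0 -> substrate=0 bound=3 product=4
t=7: arr=0 -> substrate=0 bound=3 product=4
t=8: arr=0 -> substrate=0 bound=2 product=5
t=9: arr=1 -> substrate=0 bound=3 product=5
t=10: arr=0 -> substrate=0 bound=1 product=7
t=11: arr=2 -> substrate=0 bound=3 product=7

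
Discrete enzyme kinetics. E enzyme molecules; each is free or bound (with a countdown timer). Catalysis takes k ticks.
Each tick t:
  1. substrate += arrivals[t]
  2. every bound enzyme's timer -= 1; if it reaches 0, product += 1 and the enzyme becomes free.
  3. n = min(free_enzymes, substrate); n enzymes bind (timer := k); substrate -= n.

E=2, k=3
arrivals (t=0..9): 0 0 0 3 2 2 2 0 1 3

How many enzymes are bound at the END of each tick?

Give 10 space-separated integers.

t=0: arr=0 -> substrate=0 bound=0 product=0
t=1: arr=0 -> substrate=0 bound=0 product=0
t=2: arr=0 -> substrate=0 bound=0 product=0
t=3: arr=3 -> substrate=1 bound=2 product=0
t=4: arr=2 -> substrate=3 bound=2 product=0
t=5: arr=2 -> substrate=5 bound=2 product=0
t=6: arr=2 -> substrate=5 bound=2 product=2
t=7: arr=0 -> substrate=5 bound=2 product=2
t=8: arr=1 -> substrate=6 bound=2 product=2
t=9: arr=3 -> substrate=7 bound=2 product=4

Answer: 0 0 0 2 2 2 2 2 2 2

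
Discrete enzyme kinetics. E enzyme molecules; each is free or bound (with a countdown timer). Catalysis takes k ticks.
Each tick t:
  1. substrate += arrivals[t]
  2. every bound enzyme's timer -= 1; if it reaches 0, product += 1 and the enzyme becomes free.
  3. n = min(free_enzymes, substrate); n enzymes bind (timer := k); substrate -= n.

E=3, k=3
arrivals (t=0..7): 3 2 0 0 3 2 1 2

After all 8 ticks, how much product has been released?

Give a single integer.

Answer: 6

Derivation:
t=0: arr=3 -> substrate=0 bound=3 product=0
t=1: arr=2 -> substrate=2 bound=3 product=0
t=2: arr=0 -> substrate=2 bound=3 product=0
t=3: arr=0 -> substrate=0 bound=2 product=3
t=4: arr=3 -> substrate=2 bound=3 product=3
t=5: arr=2 -> substrate=4 bound=3 product=3
t=6: arr=1 -> substrate=3 bound=3 product=5
t=7: arr=2 -> substrate=4 bound=3 product=6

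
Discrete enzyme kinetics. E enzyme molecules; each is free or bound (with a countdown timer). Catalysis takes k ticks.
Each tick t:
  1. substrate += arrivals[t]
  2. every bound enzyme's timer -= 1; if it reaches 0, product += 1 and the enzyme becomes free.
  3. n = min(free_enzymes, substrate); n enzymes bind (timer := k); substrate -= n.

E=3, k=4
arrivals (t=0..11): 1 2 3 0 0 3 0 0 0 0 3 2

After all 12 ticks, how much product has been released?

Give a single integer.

Answer: 6

Derivation:
t=0: arr=1 -> substrate=0 bound=1 product=0
t=1: arr=2 -> substrate=0 bound=3 product=0
t=2: arr=3 -> substrate=3 bound=3 product=0
t=3: arr=0 -> substrate=3 bound=3 product=0
t=4: arr=0 -> substrate=2 bound=3 product=1
t=5: arr=3 -> substrate=3 bound=3 product=3
t=6: arr=0 -> substrate=3 bound=3 product=3
t=7: arr=0 -> substrate=3 bound=3 product=3
t=8: arr=0 -> substrate=2 bound=3 product=4
t=9: arr=0 -> substrate=0 bound=3 product=6
t=10: arr=3 -> substrate=3 bound=3 product=6
t=11: arr=2 -> substrate=5 bound=3 product=6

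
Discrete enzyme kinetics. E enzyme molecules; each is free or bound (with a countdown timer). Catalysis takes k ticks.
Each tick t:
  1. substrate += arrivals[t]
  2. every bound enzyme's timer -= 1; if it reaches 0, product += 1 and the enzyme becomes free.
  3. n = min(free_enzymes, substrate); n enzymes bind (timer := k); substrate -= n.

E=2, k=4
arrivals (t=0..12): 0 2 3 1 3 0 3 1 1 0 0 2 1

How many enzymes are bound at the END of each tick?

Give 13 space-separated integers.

Answer: 0 2 2 2 2 2 2 2 2 2 2 2 2

Derivation:
t=0: arr=0 -> substrate=0 bound=0 product=0
t=1: arr=2 -> substrate=0 bound=2 product=0
t=2: arr=3 -> substrate=3 bound=2 product=0
t=3: arr=1 -> substrate=4 bound=2 product=0
t=4: arr=3 -> substrate=7 bound=2 product=0
t=5: arr=0 -> substrate=5 bound=2 product=2
t=6: arr=3 -> substrate=8 bound=2 product=2
t=7: arr=1 -> substrate=9 bound=2 product=2
t=8: arr=1 -> substrate=10 bound=2 product=2
t=9: arr=0 -> substrate=8 bound=2 product=4
t=10: arr=0 -> substrate=8 bound=2 product=4
t=11: arr=2 -> substrate=10 bound=2 product=4
t=12: arr=1 -> substrate=11 bound=2 product=4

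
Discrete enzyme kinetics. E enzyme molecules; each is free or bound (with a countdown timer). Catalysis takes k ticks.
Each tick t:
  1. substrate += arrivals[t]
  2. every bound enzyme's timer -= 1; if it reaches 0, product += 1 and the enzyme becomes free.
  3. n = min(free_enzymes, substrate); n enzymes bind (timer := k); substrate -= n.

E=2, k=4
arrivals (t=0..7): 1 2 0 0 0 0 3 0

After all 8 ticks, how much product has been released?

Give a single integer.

Answer: 2

Derivation:
t=0: arr=1 -> substrate=0 bound=1 product=0
t=1: arr=2 -> substrate=1 bound=2 product=0
t=2: arr=0 -> substrate=1 bound=2 product=0
t=3: arr=0 -> substrate=1 bound=2 product=0
t=4: arr=0 -> substrate=0 bound=2 product=1
t=5: arr=0 -> substrate=0 bound=1 product=2
t=6: arr=3 -> substrate=2 bound=2 product=2
t=7: arr=0 -> substrate=2 bound=2 product=2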